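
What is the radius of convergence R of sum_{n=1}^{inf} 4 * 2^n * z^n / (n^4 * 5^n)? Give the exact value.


Step 1: General term a_n = 4 * 2^n / (n^4 * 5^n)
Step 2: By the root test, |a_n|^(1/n) = 4^(1/n) * 2 / (n^(4/n) * 5) -> 2/5 as n -> infinity (since 4^(1/n) -> 1 and n^(4/n) -> 1)
Step 3: R = 1/lim|a_n|^(1/n) = 5/2

5/2


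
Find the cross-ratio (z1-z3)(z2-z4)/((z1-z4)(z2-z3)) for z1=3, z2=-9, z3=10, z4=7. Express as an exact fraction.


Step 1: (z1-z3)(z2-z4) = (-7) * (-16) = 112
Step 2: (z1-z4)(z2-z3) = (-4) * (-19) = 76
Step 3: Cross-ratio = 112/76 = 28/19

28/19


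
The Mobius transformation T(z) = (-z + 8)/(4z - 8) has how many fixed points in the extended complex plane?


Step 1: Fixed points satisfy T(z) = z
Step 2: 4z^2 - 7z - 8 = 0
Step 3: Discriminant = (-7)^2 - 4*4*(-8) = 177
Step 4: Number of fixed points = 2

2


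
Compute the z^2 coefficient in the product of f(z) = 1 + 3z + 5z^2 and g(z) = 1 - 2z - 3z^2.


Step 1: z^2 term in f*g comes from: (1)*(-3z^2) + (3z)*(-2z) + (5z^2)*(1)
Step 2: = -3 - 6 + 5
Step 3: = -4

-4


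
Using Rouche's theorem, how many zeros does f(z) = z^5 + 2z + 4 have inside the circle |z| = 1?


Step 1: On |z| = 1 the three terms have sizes |z^5| = 1^5 = 1, |2z| = 2*1 = 2, |4| = 4
Step 2: The dominant term is g(z) = 4; let h(z) = z^5 + 2z so f = g + h
Step 3: On |z| = 1: |g| = 4 and |h| <= 1 + 2 = 3
Step 4: Since 4 > 3, |h| < |g| on |z| = 1, so by Rouche f has the same number of zeros as g inside |z| < 1
Step 5: g(z) = 4 is a nonzero constant with no zeros inside |z| < 1. Answer = 0

0


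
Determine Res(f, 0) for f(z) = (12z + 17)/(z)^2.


Step 1: Pole of order 2 at z = 0
Step 2: Res = lim d/dz [(z)^2 * f(z)] as z -> 0
Step 3: (z)^2 * f(z) = 12z + 17
Step 4: d/dz[12z + 17] = 12

12


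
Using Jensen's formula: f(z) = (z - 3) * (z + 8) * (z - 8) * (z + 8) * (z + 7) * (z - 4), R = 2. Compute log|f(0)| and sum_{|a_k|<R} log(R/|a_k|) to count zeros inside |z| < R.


Jensen's formula: (1/2pi)*integral log|f(Re^it)|dt = log|f(0)| + sum_{|a_k|<R} log(R/|a_k|)
Step 1: f(0) = (-3) * 8 * (-8) * 8 * 7 * (-4) = -43008
Step 2: log|f(0)| = log|3| + log|-8| + log|8| + log|-8| + log|-7| + log|4| = 10.6691
Step 3: Zeros inside |z| < 2: none
Step 4: Jensen sum = (empty sum) = 0
Step 5: n(R) = number of terms in the Jensen sum = count of zeros inside |z| < 2 = 0

0


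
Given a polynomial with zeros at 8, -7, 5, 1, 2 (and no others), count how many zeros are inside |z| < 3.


Step 1: Check each root:
  z = 8: |8| = 8 >= 3
  z = -7: |-7| = 7 >= 3
  z = 5: |5| = 5 >= 3
  z = 1: |1| = 1 < 3
  z = 2: |2| = 2 < 3
Step 2: Count = 2

2


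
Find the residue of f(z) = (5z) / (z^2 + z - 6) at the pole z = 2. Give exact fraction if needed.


Step 1: Q(z) = z^2 + z - 6 = (z - 2)(z + 3)
Step 2: Q'(z) = 2z + 1
Step 3: Q'(2) = 5, P(2) = 10
Step 4: Res = P(2)/Q'(2) = 10/5 = 2

2


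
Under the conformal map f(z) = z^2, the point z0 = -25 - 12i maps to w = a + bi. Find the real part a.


Step 1: z0 = -25 - 12i
Step 2: z0^2 = (-25)^2 - (-12)^2 + 600i
Step 3: real part = 625 - 144 = 481

481


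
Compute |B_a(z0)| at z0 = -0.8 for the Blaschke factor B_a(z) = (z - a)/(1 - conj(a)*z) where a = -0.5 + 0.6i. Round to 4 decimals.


Step 1: Numerator z0 - a = -0.8 - (-0.5 + 0.6i) = -0.3 - 0.6i
Step 2: Denominator 1 - conj(a)*z0 = 1 - (-0.5 - 0.6i)*(-0.8) = 0.6 - 0.48i
Step 3: |z0 - a|^2 = (-0.3)^2 + (-0.6)^2 = 0.45; |1 - conj(a)*z0|^2 = 0.6^2 + (-0.48)^2 = 0.5904
Step 4: |B_a(-0.8)| = sqrt(0.45 / 0.5904) = sqrt(0.762195)
Step 5: = 0.873

0.873


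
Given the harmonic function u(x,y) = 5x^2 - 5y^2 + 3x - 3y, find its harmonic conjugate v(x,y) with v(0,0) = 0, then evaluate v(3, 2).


Step 1: v_x = -u_y = 10y + 3
Step 2: v_y = u_x = 10x + 3
Step 3: v = 10xy + 3x + 3y + C
Step 4: v(0,0) = 0 => C = 0
Step 5: v(3, 2) = 75

75


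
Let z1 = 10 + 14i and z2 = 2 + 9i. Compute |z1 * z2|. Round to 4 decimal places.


Step 1: |z1| = sqrt(10^2 + 14^2) = sqrt(296)
Step 2: |z2| = sqrt(2^2 + 9^2) = sqrt(85)
Step 3: |z1*z2| = |z1|*|z2| = sqrt(296) * sqrt(85) = sqrt(296 * 85) = sqrt(25160)
Step 4: = 158.619

158.619


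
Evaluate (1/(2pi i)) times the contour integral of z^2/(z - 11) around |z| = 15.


Step 1: f(z) = z^2, a = 11 is inside |z| = 15
Step 2: By Cauchy integral formula: (1/(2pi*i)) * integral = f(a)
Step 3: f(11) = 11^2 = 121

121


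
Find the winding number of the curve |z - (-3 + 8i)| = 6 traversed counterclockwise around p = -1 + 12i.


Step 1: Center c = (-3, 8), radius = 6
Step 2: |p - c|^2 = 2^2 + 4^2 = 20
Step 3: r^2 = 36
Step 4: |p-c| < r so winding number = 1

1


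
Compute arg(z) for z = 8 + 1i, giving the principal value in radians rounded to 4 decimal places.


Step 1: z = 8 + 1i
Step 2: arg(z) = atan2(1, 8)
Step 3: arg(z) = 0.1244

0.1244


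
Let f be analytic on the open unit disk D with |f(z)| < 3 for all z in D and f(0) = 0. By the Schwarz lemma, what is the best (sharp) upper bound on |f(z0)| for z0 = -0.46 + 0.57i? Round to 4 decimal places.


Step 1: g = f/3 maps D -> D with g(0) = 0, so by the Schwarz lemma |g(z)| <= |z|, i.e. |f(z)| <= 3|z|; this is sharp (f(z) = 3z).
Step 2: |z0|^2 = (-0.46)^2 + 0.57^2 = 0.5365
Step 3: |z0| = sqrt(0.5365) = 0.732462
Step 4: Best bound = 3 * |z0| = 3 * 0.732462 = 2.1974

2.1974


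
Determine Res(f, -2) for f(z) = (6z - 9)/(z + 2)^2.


Step 1: Pole of order 2 at z = -2
Step 2: Res = lim d/dz [(z + 2)^2 * f(z)] as z -> -2
Step 3: (z + 2)^2 * f(z) = 6z - 9
Step 4: d/dz[6z - 9] = 6

6


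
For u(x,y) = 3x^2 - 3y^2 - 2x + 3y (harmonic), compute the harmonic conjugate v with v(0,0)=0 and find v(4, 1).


Step 1: v_x = -u_y = 6y - 3
Step 2: v_y = u_x = 6x - 2
Step 3: v = 6xy - 3x - 2y + C
Step 4: v(0,0) = 0 => C = 0
Step 5: v(4, 1) = 10

10


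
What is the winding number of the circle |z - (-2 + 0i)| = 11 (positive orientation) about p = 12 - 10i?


Step 1: Center c = (-2, 0), radius = 11
Step 2: |p - c|^2 = 14^2 + (-10)^2 = 296
Step 3: r^2 = 121
Step 4: |p-c| > r so winding number = 0

0


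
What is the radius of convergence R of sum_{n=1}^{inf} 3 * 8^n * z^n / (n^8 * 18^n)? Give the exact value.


Step 1: General term a_n = 3 * 8^n / (n^8 * 18^n)
Step 2: By the root test, |a_n|^(1/n) = 3^(1/n) * 8 / (n^(8/n) * 18) -> 8/18 as n -> infinity (since 3^(1/n) -> 1 and n^(8/n) -> 1)
Step 3: R = 1/lim|a_n|^(1/n) = 18/8 = 9/4

9/4


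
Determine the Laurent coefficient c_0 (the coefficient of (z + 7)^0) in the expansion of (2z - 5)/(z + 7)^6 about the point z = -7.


Step 1: Write the numerator in powers of (z + 7): 2z - 5 = 2(z + 7) + (2*(-7) - 5) = 2(z + 7) - 19
Step 2: Divide by (z + 7)^6: f(z) = -19(z + 7)^(-6) + 2(z + 7)^(-5)
Step 3: This finite sum is the Laurent series of f about z = -7.
Step 4: Only the powers -6 and -5 appear, so the coefficient of (z + 7)^0 = 0

0


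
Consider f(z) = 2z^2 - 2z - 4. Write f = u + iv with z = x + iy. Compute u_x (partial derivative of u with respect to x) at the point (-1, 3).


Step 1: f(z) = 2(x+iy)^2 - 2(x+iy) - 4
Step 2: u = 2(x^2 - y^2) - 2x - 4
Step 3: u_x = 4x - 2
Step 4: At (-1, 3): u_x = -4 - 2 = -6

-6


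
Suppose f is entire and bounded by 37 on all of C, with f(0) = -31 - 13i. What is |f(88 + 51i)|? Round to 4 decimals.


Step 1: By Liouville's theorem, a bounded entire function is constant.
Step 2: f(z) = f(0) = -31 - 13i for all z.
Step 3: |f(w)| = |-31 - 13i| = sqrt(961 + 169)
Step 4: = 33.6155

33.6155


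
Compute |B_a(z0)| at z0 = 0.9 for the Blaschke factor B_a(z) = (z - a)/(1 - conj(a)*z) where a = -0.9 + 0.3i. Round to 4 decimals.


Step 1: Numerator z0 - a = 0.9 - (-0.9 + 0.3i) = 1.8 - 0.3i
Step 2: Denominator 1 - conj(a)*z0 = 1 - (-0.9 - 0.3i)*0.9 = 1.81 + 0.27i
Step 3: |z0 - a|^2 = 1.8^2 + (-0.3)^2 = 3.33; |1 - conj(a)*z0|^2 = 1.81^2 + 0.27^2 = 3.349
Step 4: |B_a(0.9)| = sqrt(3.33 / 3.349) = sqrt(0.994327)
Step 5: = 0.9972

0.9972


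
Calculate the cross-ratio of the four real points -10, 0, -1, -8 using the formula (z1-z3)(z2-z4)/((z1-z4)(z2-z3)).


Step 1: (z1-z3)(z2-z4) = (-9) * 8 = -72
Step 2: (z1-z4)(z2-z3) = (-2) * 1 = -2
Step 3: Cross-ratio = 72/2 = 36

36


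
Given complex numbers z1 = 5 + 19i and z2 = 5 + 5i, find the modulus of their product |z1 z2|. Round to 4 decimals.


Step 1: |z1| = sqrt(5^2 + 19^2) = sqrt(386)
Step 2: |z2| = sqrt(5^2 + 5^2) = sqrt(50)
Step 3: |z1*z2| = |z1|*|z2| = sqrt(386) * sqrt(50) = sqrt(386 * 50) = sqrt(19300)
Step 4: = 138.9244

138.9244


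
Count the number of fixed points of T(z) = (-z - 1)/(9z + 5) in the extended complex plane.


Step 1: Fixed points satisfy T(z) = z
Step 2: 9z^2 + 6z + 1 = 0
Step 3: Discriminant = 6^2 - 4*9*1 = 0
Step 4: Number of fixed points = 1

1


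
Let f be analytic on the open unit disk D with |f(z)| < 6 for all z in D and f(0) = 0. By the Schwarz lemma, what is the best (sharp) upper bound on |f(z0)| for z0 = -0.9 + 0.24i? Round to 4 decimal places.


Step 1: g = f/6 maps D -> D with g(0) = 0, so by the Schwarz lemma |g(z)| <= |z|, i.e. |f(z)| <= 6|z|; this is sharp (f(z) = 6z).
Step 2: |z0|^2 = (-0.9)^2 + 0.24^2 = 0.8676
Step 3: |z0| = sqrt(0.8676) = 0.93145
Step 4: Best bound = 6 * |z0| = 6 * 0.93145 = 5.5887

5.5887


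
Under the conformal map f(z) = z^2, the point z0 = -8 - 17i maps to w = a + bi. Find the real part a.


Step 1: z0 = -8 - 17i
Step 2: z0^2 = (-8)^2 - (-17)^2 + 272i
Step 3: real part = 64 - 289 = -225

-225


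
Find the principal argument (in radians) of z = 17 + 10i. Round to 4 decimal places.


Step 1: z = 17 + 10i
Step 2: arg(z) = atan2(10, 17)
Step 3: arg(z) = 0.5317

0.5317


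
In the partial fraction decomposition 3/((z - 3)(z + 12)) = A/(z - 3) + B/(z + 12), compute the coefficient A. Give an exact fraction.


Step 1: Multiply both sides by (z - 3) and set z = 3
Step 2: A = 3 / (3 + 12)
Step 3: A = 3 / 15
Step 4: A = 1/5

1/5


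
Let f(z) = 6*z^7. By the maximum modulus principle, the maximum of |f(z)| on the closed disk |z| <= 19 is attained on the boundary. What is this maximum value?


Step 1: On |z| = 19, |f(z)| = 6 * |z|^7 = 6 * 19^7
Step 2: By maximum modulus principle, maximum is on boundary.
Step 3: Maximum = 6 * 893871739 = 5363230434

5363230434


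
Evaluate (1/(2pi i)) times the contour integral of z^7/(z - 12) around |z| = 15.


Step 1: f(z) = z^7, a = 12 is inside |z| = 15
Step 2: By Cauchy integral formula: (1/(2pi*i)) * integral = f(a)
Step 3: f(12) = 12^7 = 35831808

35831808


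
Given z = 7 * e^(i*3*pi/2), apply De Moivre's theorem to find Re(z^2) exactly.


Step 1: By De Moivre's theorem, z^2 = 7^2 * e^(i*2*3*pi/2) = 49 * (cos(3*pi) + i*sin(3*pi))
Step 2: |z|^2 = 7^2 = 49
Step 3: Reduce the angle mod 2*pi: 3*pi - 2*pi = pi
Step 4: cos(pi) = -1
Step 5: Re(z^2) = 49 * (-1) = -49

-49


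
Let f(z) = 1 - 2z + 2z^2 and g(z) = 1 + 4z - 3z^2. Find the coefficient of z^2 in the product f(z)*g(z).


Step 1: z^2 term in f*g comes from: (1)*(-3z^2) + (-2z)*(4z) + (2z^2)*(1)
Step 2: = -3 - 8 + 2
Step 3: = -9

-9


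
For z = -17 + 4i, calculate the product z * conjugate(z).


Step 1: conj(z) = -17 - 4i
Step 2: z * conj(z) = (-17)^2 + 4^2
Step 3: = 289 + 16 = 305

305


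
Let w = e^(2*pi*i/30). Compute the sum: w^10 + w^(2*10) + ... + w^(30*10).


Step 1: The sum sum_{j=1}^{n} w^(k*j) equals n if n | k, else 0.
Step 2: Here n = 30, k = 10
Step 3: Does n divide k? 30 | 10 -> False
Step 4: Sum = 0

0


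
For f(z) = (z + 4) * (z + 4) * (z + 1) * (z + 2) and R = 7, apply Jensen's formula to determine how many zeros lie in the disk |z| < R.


Jensen's formula: (1/2pi)*integral log|f(Re^it)|dt = log|f(0)| + sum_{|a_k|<R} log(R/|a_k|)
Step 1: f(0) = 4 * 4 * 1 * 2 = 32
Step 2: log|f(0)| = log|-4| + log|-4| + log|-1| + log|-2| = 3.4657
Step 3: Zeros inside |z| < 7: -4, -4, -1, -2
Step 4: Jensen sum = log(7/4) + log(7/4) + log(7/1) + log(7/2) = 4.3179
Step 5: n(R) = number of terms in the Jensen sum = count of zeros inside |z| < 7 = 4

4


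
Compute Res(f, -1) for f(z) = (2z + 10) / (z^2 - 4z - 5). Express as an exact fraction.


Step 1: Q(z) = z^2 - 4z - 5 = (z + 1)(z - 5)
Step 2: Q'(z) = 2z - 4
Step 3: Q'(-1) = -6, P(-1) = 8
Step 4: Res = P(-1)/Q'(-1) = 8/(-6) = -4/3

-4/3


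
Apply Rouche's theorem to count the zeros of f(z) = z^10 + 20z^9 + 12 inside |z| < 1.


Step 1: On |z| = 1 the three terms have sizes |z^10| = 1^10 = 1, |20z^9| = 20*1^9 = 20, |12| = 12
Step 2: The dominant term is g(z) = 20z^9; let h(z) = z^10 + 12 so f = g + h
Step 3: On |z| = 1: |g| = 20 and |h| <= 1 + 12 = 13
Step 4: Since 20 > 13, |h| < |g| on |z| = 1, so by Rouche f has the same number of zeros as g inside |z| < 1
Step 5: g(z) = 20z^9 has 9 zeros (at the origin, multiplicity 9) inside |z| < 1. Answer = 9

9


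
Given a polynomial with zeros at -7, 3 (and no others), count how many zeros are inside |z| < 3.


Step 1: Check each root:
  z = -7: |-7| = 7 >= 3
  z = 3: |3| = 3 >= 3
Step 2: Count = 0

0


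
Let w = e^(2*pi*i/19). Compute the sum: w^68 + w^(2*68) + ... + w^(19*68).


Step 1: The sum sum_{j=1}^{n} w^(k*j) equals n if n | k, else 0.
Step 2: Here n = 19, k = 68
Step 3: Does n divide k? 19 | 68 -> False
Step 4: Sum = 0

0


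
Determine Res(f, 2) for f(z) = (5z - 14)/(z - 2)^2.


Step 1: Pole of order 2 at z = 2
Step 2: Res = lim d/dz [(z - 2)^2 * f(z)] as z -> 2
Step 3: (z - 2)^2 * f(z) = 5z - 14
Step 4: d/dz[5z - 14] = 5

5


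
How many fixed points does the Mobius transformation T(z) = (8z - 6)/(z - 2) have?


Step 1: Fixed points satisfy T(z) = z
Step 2: z^2 - 10z + 6 = 0
Step 3: Discriminant = (-10)^2 - 4*1*6 = 76
Step 4: Number of fixed points = 2

2


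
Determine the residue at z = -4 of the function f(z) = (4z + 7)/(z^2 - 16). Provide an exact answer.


Step 1: Q(z) = z^2 - 16 = (z + 4)(z - 4)
Step 2: Q'(z) = 2z
Step 3: Q'(-4) = -8, P(-4) = -9
Step 4: Res = P(-4)/Q'(-4) = -9/(-8) = 9/8

9/8


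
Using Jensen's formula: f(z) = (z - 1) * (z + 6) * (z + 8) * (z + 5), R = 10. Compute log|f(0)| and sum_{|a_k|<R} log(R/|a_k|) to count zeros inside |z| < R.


Jensen's formula: (1/2pi)*integral log|f(Re^it)|dt = log|f(0)| + sum_{|a_k|<R} log(R/|a_k|)
Step 1: f(0) = (-1) * 6 * 8 * 5 = -240
Step 2: log|f(0)| = log|1| + log|-6| + log|-8| + log|-5| = 5.4806
Step 3: Zeros inside |z| < 10: 1, -6, -8, -5
Step 4: Jensen sum = log(10/1) + log(10/6) + log(10/8) + log(10/5) = 3.7297
Step 5: n(R) = number of terms in the Jensen sum = count of zeros inside |z| < 10 = 4

4


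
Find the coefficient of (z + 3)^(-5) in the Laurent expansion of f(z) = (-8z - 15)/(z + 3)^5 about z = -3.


Step 1: Write the numerator in powers of (z + 3): -8z - 15 = -8(z + 3) + (-8*(-3) - 15) = -8(z + 3) + 9
Step 2: Divide by (z + 3)^5: f(z) = 9(z + 3)^(-5) - 8(z + 3)^(-4)
Step 3: This finite sum is the Laurent series of f about z = -3.
Step 4: Coefficient of (z + 3)^(-5) = -8*(-3) - 15 = 9

9


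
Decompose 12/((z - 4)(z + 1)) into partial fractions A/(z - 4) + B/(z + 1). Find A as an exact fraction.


Step 1: Multiply both sides by (z - 4) and set z = 4
Step 2: A = 12 / (4 + 1)
Step 3: A = 12 / 5
Step 4: A = 12/5

12/5


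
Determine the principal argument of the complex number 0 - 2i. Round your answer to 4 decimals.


Step 1: z = 0 - 2i
Step 2: arg(z) = atan2(-2, 0)
Step 3: arg(z) = -1.5708

-1.5708


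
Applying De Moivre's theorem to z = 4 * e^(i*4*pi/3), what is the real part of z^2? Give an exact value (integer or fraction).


Step 1: By De Moivre's theorem, z^2 = 4^2 * e^(i*2*4*pi/3) = 16 * (cos(8*pi/3) + i*sin(8*pi/3))
Step 2: |z|^2 = 4^2 = 16
Step 3: Reduce the angle mod 2*pi: 8*pi/3 - 2*pi = 2*pi/3
Step 4: cos(2*pi/3) = -1/2
Step 5: Re(z^2) = 16 * (-1/2) = -8

-8


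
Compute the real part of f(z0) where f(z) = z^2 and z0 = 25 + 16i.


Step 1: z0 = 25 + 16i
Step 2: z0^2 = 25^2 - 16^2 + 800i
Step 3: real part = 625 - 256 = 369

369


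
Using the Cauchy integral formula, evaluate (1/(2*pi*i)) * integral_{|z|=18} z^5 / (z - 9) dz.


Step 1: f(z) = z^5, a = 9 is inside |z| = 18
Step 2: By Cauchy integral formula: (1/(2pi*i)) * integral = f(a)
Step 3: f(9) = 9^5 = 59049

59049


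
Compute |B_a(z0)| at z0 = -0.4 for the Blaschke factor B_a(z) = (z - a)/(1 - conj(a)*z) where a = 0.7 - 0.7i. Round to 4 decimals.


Step 1: Numerator z0 - a = -0.4 - (0.7 - 0.7i) = -1.1 + 0.7i
Step 2: Denominator 1 - conj(a)*z0 = 1 - (0.7 + 0.7i)*(-0.4) = 1.28 + 0.28i
Step 3: |z0 - a|^2 = (-1.1)^2 + 0.7^2 = 1.7; |1 - conj(a)*z0|^2 = 1.28^2 + 0.28^2 = 1.7168
Step 4: |B_a(-0.4)| = sqrt(1.7 / 1.7168) = sqrt(0.990214)
Step 5: = 0.9951

0.9951


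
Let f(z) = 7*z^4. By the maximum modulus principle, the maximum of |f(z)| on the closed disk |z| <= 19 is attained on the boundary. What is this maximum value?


Step 1: On |z| = 19, |f(z)| = 7 * |z|^4 = 7 * 19^4
Step 2: By maximum modulus principle, maximum is on boundary.
Step 3: Maximum = 7 * 130321 = 912247

912247


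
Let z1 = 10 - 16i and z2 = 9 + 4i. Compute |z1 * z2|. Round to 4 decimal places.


Step 1: |z1| = sqrt(10^2 + (-16)^2) = sqrt(356)
Step 2: |z2| = sqrt(9^2 + 4^2) = sqrt(97)
Step 3: |z1*z2| = |z1|*|z2| = sqrt(356) * sqrt(97) = sqrt(356 * 97) = sqrt(34532)
Step 4: = 185.8279

185.8279


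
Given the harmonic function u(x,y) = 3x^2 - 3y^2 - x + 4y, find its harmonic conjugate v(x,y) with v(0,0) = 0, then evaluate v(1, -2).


Step 1: v_x = -u_y = 6y - 4
Step 2: v_y = u_x = 6x - 1
Step 3: v = 6xy - 4x - y + C
Step 4: v(0,0) = 0 => C = 0
Step 5: v(1, -2) = -14

-14


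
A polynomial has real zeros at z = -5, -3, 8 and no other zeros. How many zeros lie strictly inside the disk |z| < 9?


Step 1: Check each root:
  z = -5: |-5| = 5 < 9
  z = -3: |-3| = 3 < 9
  z = 8: |8| = 8 < 9
Step 2: Count = 3

3


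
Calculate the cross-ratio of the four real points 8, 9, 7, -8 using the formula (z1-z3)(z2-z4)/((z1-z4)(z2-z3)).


Step 1: (z1-z3)(z2-z4) = 1 * 17 = 17
Step 2: (z1-z4)(z2-z3) = 16 * 2 = 32
Step 3: Cross-ratio = 17/32 = 17/32

17/32


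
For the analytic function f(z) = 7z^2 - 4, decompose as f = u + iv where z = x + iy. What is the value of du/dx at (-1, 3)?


Step 1: f(z) = 7(x+iy)^2 - 4
Step 2: u = 7(x^2 - y^2) - 4
Step 3: u_x = 14x + 0
Step 4: At (-1, 3): u_x = -14 + 0 = -14

-14


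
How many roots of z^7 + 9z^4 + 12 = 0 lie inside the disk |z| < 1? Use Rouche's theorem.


Step 1: On |z| = 1 the three terms have sizes |z^7| = 1^7 = 1, |9z^4| = 9*1^4 = 9, |12| = 12
Step 2: The dominant term is g(z) = 12; let h(z) = z^7 + 9z^4 so f = g + h
Step 3: On |z| = 1: |g| = 12 and |h| <= 1 + 9 = 10
Step 4: Since 12 > 10, |h| < |g| on |z| = 1, so by Rouche f has the same number of zeros as g inside |z| < 1
Step 5: g(z) = 12 is a nonzero constant with no zeros inside |z| < 1. Answer = 0

0


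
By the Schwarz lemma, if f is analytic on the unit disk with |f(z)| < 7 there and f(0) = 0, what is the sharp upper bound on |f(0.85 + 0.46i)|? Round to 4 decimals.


Step 1: g = f/7 maps D -> D with g(0) = 0, so by the Schwarz lemma |g(z)| <= |z|, i.e. |f(z)| <= 7|z|; this is sharp (f(z) = 7z).
Step 2: |z0|^2 = 0.85^2 + 0.46^2 = 0.9341
Step 3: |z0| = sqrt(0.9341) = 0.966488
Step 4: Best bound = 7 * |z0| = 7 * 0.966488 = 6.7654

6.7654


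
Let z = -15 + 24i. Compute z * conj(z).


Step 1: conj(z) = -15 - 24i
Step 2: z * conj(z) = (-15)^2 + 24^2
Step 3: = 225 + 576 = 801

801


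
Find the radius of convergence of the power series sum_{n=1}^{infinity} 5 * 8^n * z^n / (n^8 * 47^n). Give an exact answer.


Step 1: General term a_n = 5 * 8^n / (n^8 * 47^n)
Step 2: By the root test, |a_n|^(1/n) = 5^(1/n) * 8 / (n^(8/n) * 47) -> 8/47 as n -> infinity (since 5^(1/n) -> 1 and n^(8/n) -> 1)
Step 3: R = 1/lim|a_n|^(1/n) = 47/8

47/8


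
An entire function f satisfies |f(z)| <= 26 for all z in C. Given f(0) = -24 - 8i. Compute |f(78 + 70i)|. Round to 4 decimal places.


Step 1: By Liouville's theorem, a bounded entire function is constant.
Step 2: f(z) = f(0) = -24 - 8i for all z.
Step 3: |f(w)| = |-24 - 8i| = sqrt(576 + 64)
Step 4: = 25.2982

25.2982


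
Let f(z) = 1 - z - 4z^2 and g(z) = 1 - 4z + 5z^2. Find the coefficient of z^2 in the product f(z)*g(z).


Step 1: z^2 term in f*g comes from: (1)*(5z^2) + (-z)*(-4z) + (-4z^2)*(1)
Step 2: = 5 + 4 - 4
Step 3: = 5

5


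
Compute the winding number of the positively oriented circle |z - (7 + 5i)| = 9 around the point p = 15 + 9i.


Step 1: Center c = (7, 5), radius = 9
Step 2: |p - c|^2 = 8^2 + 4^2 = 80
Step 3: r^2 = 81
Step 4: |p-c| < r so winding number = 1

1


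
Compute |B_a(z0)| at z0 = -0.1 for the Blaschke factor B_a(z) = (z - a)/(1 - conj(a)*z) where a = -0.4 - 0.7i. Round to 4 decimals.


Step 1: Numerator z0 - a = -0.1 - (-0.4 - 0.7i) = 0.3 + 0.7i
Step 2: Denominator 1 - conj(a)*z0 = 1 - (-0.4 + 0.7i)*(-0.1) = 0.96 + 0.07i
Step 3: |z0 - a|^2 = 0.3^2 + 0.7^2 = 0.58; |1 - conj(a)*z0|^2 = 0.96^2 + 0.07^2 = 0.9265
Step 4: |B_a(-0.1)| = sqrt(0.58 / 0.9265) = sqrt(0.626012)
Step 5: = 0.7912

0.7912


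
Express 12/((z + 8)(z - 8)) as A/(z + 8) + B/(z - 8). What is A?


Step 1: Multiply both sides by (z + 8) and set z = -8
Step 2: A = 12 / (-8 - 8)
Step 3: A = 12 / (-16)
Step 4: A = -3/4

-3/4


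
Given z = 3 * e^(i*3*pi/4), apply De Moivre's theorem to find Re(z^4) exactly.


Step 1: By De Moivre's theorem, z^4 = 3^4 * e^(i*4*3*pi/4) = 81 * (cos(3*pi) + i*sin(3*pi))
Step 2: |z|^4 = 3^4 = 81
Step 3: Reduce the angle mod 2*pi: 3*pi - 2*pi = pi
Step 4: cos(pi) = -1
Step 5: Re(z^4) = 81 * (-1) = -81

-81


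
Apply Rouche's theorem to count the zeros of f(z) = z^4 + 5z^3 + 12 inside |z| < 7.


Step 1: On |z| = 7 the three terms have sizes |z^4| = 7^4 = 2401, |5z^3| = 5*7^3 = 1715, |12| = 12
Step 2: The dominant term is g(z) = z^4; let h(z) = 5z^3 + 12 so f = g + h
Step 3: On |z| = 7: |g| = 2401 and |h| <= 1715 + 12 = 1727
Step 4: Since 2401 > 1727, |h| < |g| on |z| = 7, so by Rouche f has the same number of zeros as g inside |z| < 7
Step 5: g(z) = z^4 has 4 zeros (all at the origin) inside |z| < 7. Answer = 4

4


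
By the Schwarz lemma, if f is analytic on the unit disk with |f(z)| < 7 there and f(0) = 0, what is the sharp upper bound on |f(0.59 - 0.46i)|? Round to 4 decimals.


Step 1: g = f/7 maps D -> D with g(0) = 0, so by the Schwarz lemma |g(z)| <= |z|, i.e. |f(z)| <= 7|z|; this is sharp (f(z) = 7z).
Step 2: |z0|^2 = 0.59^2 + (-0.46)^2 = 0.5597
Step 3: |z0| = sqrt(0.5597) = 0.748131
Step 4: Best bound = 7 * |z0| = 7 * 0.748131 = 5.2369

5.2369


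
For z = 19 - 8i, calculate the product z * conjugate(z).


Step 1: conj(z) = 19 + 8i
Step 2: z * conj(z) = 19^2 + (-8)^2
Step 3: = 361 + 64 = 425

425


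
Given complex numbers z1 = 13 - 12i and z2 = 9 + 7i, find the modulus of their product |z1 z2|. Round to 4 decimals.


Step 1: |z1| = sqrt(13^2 + (-12)^2) = sqrt(313)
Step 2: |z2| = sqrt(9^2 + 7^2) = sqrt(130)
Step 3: |z1*z2| = |z1|*|z2| = sqrt(313) * sqrt(130) = sqrt(313 * 130) = sqrt(40690)
Step 4: = 201.7176

201.7176


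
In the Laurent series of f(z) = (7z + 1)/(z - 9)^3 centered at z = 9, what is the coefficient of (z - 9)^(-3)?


Step 1: Write the numerator in powers of (z - 9): 7z + 1 = 7(z - 9) + (7*9 + 1) = 7(z - 9) + 64
Step 2: Divide by (z - 9)^3: f(z) = 64(z - 9)^(-3) + 7(z - 9)^(-2)
Step 3: This finite sum is the Laurent series of f about z = 9.
Step 4: Coefficient of (z - 9)^(-3) = 7*9 + 1 = 64

64


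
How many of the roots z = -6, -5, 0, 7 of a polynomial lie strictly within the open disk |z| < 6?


Step 1: Check each root:
  z = -6: |-6| = 6 >= 6
  z = -5: |-5| = 5 < 6
  z = 0: |0| = 0 < 6
  z = 7: |7| = 7 >= 6
Step 2: Count = 2

2


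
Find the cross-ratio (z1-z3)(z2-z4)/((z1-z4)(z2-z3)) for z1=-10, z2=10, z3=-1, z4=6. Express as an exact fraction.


Step 1: (z1-z3)(z2-z4) = (-9) * 4 = -36
Step 2: (z1-z4)(z2-z3) = (-16) * 11 = -176
Step 3: Cross-ratio = 36/176 = 9/44

9/44


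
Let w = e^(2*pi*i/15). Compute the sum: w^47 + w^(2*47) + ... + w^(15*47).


Step 1: The sum sum_{j=1}^{n} w^(k*j) equals n if n | k, else 0.
Step 2: Here n = 15, k = 47
Step 3: Does n divide k? 15 | 47 -> False
Step 4: Sum = 0

0


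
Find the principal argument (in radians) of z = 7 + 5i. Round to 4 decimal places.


Step 1: z = 7 + 5i
Step 2: arg(z) = atan2(5, 7)
Step 3: arg(z) = 0.6202

0.6202


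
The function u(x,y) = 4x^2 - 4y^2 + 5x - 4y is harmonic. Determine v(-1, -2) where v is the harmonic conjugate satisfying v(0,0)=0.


Step 1: v_x = -u_y = 8y + 4
Step 2: v_y = u_x = 8x + 5
Step 3: v = 8xy + 4x + 5y + C
Step 4: v(0,0) = 0 => C = 0
Step 5: v(-1, -2) = 2

2


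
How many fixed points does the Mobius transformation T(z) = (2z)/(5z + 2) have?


Step 1: Fixed points satisfy T(z) = z
Step 2: 5z^2 = 0
Step 3: Discriminant = 0^2 - 4*5*0 = 0
Step 4: Number of fixed points = 1

1


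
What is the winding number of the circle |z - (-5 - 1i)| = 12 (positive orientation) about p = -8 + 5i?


Step 1: Center c = (-5, -1), radius = 12
Step 2: |p - c|^2 = (-3)^2 + 6^2 = 45
Step 3: r^2 = 144
Step 4: |p-c| < r so winding number = 1

1


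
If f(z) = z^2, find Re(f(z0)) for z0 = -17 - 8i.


Step 1: z0 = -17 - 8i
Step 2: z0^2 = (-17)^2 - (-8)^2 + 272i
Step 3: real part = 289 - 64 = 225

225


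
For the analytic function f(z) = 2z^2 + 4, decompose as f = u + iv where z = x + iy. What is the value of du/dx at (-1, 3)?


Step 1: f(z) = 2(x+iy)^2 + 4
Step 2: u = 2(x^2 - y^2) + 4
Step 3: u_x = 4x + 0
Step 4: At (-1, 3): u_x = -4 + 0 = -4

-4


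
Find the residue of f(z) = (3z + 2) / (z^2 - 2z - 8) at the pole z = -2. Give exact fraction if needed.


Step 1: Q(z) = z^2 - 2z - 8 = (z + 2)(z - 4)
Step 2: Q'(z) = 2z - 2
Step 3: Q'(-2) = -6, P(-2) = -4
Step 4: Res = P(-2)/Q'(-2) = -4/(-6) = 2/3

2/3


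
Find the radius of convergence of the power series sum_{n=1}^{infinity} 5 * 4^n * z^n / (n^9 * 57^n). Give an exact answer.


Step 1: General term a_n = 5 * 4^n / (n^9 * 57^n)
Step 2: By the root test, |a_n|^(1/n) = 5^(1/n) * 4 / (n^(9/n) * 57) -> 4/57 as n -> infinity (since 5^(1/n) -> 1 and n^(9/n) -> 1)
Step 3: R = 1/lim|a_n|^(1/n) = 57/4

57/4


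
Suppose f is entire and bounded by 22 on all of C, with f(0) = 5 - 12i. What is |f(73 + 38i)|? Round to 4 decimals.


Step 1: By Liouville's theorem, a bounded entire function is constant.
Step 2: f(z) = f(0) = 5 - 12i for all z.
Step 3: |f(w)| = |5 - 12i| = sqrt(25 + 144)
Step 4: = 13.0

13.0


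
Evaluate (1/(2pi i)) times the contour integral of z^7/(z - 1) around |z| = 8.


Step 1: f(z) = z^7, a = 1 is inside |z| = 8
Step 2: By Cauchy integral formula: (1/(2pi*i)) * integral = f(a)
Step 3: f(1) = 1^7 = 1

1


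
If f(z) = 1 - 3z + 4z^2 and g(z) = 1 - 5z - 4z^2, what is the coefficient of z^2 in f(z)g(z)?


Step 1: z^2 term in f*g comes from: (1)*(-4z^2) + (-3z)*(-5z) + (4z^2)*(1)
Step 2: = -4 + 15 + 4
Step 3: = 15

15


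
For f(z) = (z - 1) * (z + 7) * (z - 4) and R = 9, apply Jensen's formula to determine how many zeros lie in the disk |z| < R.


Jensen's formula: (1/2pi)*integral log|f(Re^it)|dt = log|f(0)| + sum_{|a_k|<R} log(R/|a_k|)
Step 1: f(0) = (-1) * 7 * (-4) = 28
Step 2: log|f(0)| = log|1| + log|-7| + log|4| = 3.3322
Step 3: Zeros inside |z| < 9: 1, -7, 4
Step 4: Jensen sum = log(9/1) + log(9/7) + log(9/4) = 3.2595
Step 5: n(R) = number of terms in the Jensen sum = count of zeros inside |z| < 9 = 3

3


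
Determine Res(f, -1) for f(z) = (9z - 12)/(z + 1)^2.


Step 1: Pole of order 2 at z = -1
Step 2: Res = lim d/dz [(z + 1)^2 * f(z)] as z -> -1
Step 3: (z + 1)^2 * f(z) = 9z - 12
Step 4: d/dz[9z - 12] = 9

9


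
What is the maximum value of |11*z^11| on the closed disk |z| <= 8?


Step 1: On |z| = 8, |f(z)| = 11 * |z|^11 = 11 * 8^11
Step 2: By maximum modulus principle, maximum is on boundary.
Step 3: Maximum = 11 * 8589934592 = 94489280512

94489280512


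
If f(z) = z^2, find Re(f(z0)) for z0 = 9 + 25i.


Step 1: z0 = 9 + 25i
Step 2: z0^2 = 9^2 - 25^2 + 450i
Step 3: real part = 81 - 625 = -544

-544


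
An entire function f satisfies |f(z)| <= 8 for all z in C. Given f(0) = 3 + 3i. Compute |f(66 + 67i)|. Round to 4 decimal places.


Step 1: By Liouville's theorem, a bounded entire function is constant.
Step 2: f(z) = f(0) = 3 + 3i for all z.
Step 3: |f(w)| = |3 + 3i| = sqrt(9 + 9)
Step 4: = 4.2426

4.2426


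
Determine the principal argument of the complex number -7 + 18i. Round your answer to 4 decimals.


Step 1: z = -7 + 18i
Step 2: arg(z) = atan2(18, -7)
Step 3: arg(z) = 1.9417

1.9417


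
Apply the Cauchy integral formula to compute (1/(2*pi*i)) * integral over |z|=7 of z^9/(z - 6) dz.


Step 1: f(z) = z^9, a = 6 is inside |z| = 7
Step 2: By Cauchy integral formula: (1/(2pi*i)) * integral = f(a)
Step 3: f(6) = 6^9 = 10077696

10077696


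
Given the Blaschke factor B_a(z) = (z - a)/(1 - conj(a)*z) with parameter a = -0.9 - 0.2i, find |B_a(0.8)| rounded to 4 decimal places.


Step 1: Numerator z0 - a = 0.8 - (-0.9 - 0.2i) = 1.7 + 0.2i
Step 2: Denominator 1 - conj(a)*z0 = 1 - (-0.9 + 0.2i)*0.8 = 1.72 - 0.16i
Step 3: |z0 - a|^2 = 1.7^2 + 0.2^2 = 2.93; |1 - conj(a)*z0|^2 = 1.72^2 + (-0.16)^2 = 2.984
Step 4: |B_a(0.8)| = sqrt(2.93 / 2.984) = sqrt(0.981903)
Step 5: = 0.9909

0.9909


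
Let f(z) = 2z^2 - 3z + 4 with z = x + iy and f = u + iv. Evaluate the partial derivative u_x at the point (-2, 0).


Step 1: f(z) = 2(x+iy)^2 - 3(x+iy) + 4
Step 2: u = 2(x^2 - y^2) - 3x + 4
Step 3: u_x = 4x - 3
Step 4: At (-2, 0): u_x = -8 - 3 = -11

-11


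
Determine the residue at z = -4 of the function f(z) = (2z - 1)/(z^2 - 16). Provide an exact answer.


Step 1: Q(z) = z^2 - 16 = (z + 4)(z - 4)
Step 2: Q'(z) = 2z
Step 3: Q'(-4) = -8, P(-4) = -9
Step 4: Res = P(-4)/Q'(-4) = -9/(-8) = 9/8

9/8


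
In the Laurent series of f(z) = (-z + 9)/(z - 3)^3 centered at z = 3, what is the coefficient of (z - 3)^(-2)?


Step 1: Write the numerator in powers of (z - 3): -z + 9 = -(z - 3) + (-1*3 + 9) = -(z - 3) + 6
Step 2: Divide by (z - 3)^3: f(z) = 6(z - 3)^(-3) - (z - 3)^(-2)
Step 3: This finite sum is the Laurent series of f about z = 3.
Step 4: Coefficient of (z - 3)^(-2) = coefficient of (z - 3) in the re-centred numerator = -1

-1


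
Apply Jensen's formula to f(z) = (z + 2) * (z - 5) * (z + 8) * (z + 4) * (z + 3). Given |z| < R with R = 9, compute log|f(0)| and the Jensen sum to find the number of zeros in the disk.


Jensen's formula: (1/2pi)*integral log|f(Re^it)|dt = log|f(0)| + sum_{|a_k|<R} log(R/|a_k|)
Step 1: f(0) = 2 * (-5) * 8 * 4 * 3 = -960
Step 2: log|f(0)| = log|-2| + log|5| + log|-8| + log|-4| + log|-3| = 6.8669
Step 3: Zeros inside |z| < 9: -2, 5, -8, -4, -3
Step 4: Jensen sum = log(9/2) + log(9/5) + log(9/8) + log(9/4) + log(9/3) = 4.1192
Step 5: n(R) = number of terms in the Jensen sum = count of zeros inside |z| < 9 = 5

5


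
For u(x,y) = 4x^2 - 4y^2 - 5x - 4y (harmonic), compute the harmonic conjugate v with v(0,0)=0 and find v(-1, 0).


Step 1: v_x = -u_y = 8y + 4
Step 2: v_y = u_x = 8x - 5
Step 3: v = 8xy + 4x - 5y + C
Step 4: v(0,0) = 0 => C = 0
Step 5: v(-1, 0) = -4

-4


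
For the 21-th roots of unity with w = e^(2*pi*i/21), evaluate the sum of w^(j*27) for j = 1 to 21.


Step 1: The sum sum_{j=1}^{n} w^(k*j) equals n if n | k, else 0.
Step 2: Here n = 21, k = 27
Step 3: Does n divide k? 21 | 27 -> False
Step 4: Sum = 0

0


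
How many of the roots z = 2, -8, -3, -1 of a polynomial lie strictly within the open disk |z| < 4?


Step 1: Check each root:
  z = 2: |2| = 2 < 4
  z = -8: |-8| = 8 >= 4
  z = -3: |-3| = 3 < 4
  z = -1: |-1| = 1 < 4
Step 2: Count = 3

3


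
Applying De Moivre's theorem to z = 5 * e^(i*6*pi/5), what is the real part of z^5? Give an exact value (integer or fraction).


Step 1: By De Moivre's theorem, z^5 = 5^5 * e^(i*5*6*pi/5) = 3125 * (cos(6*pi) + i*sin(6*pi))
Step 2: |z|^5 = 5^5 = 3125
Step 3: Reduce the angle mod 2*pi: 6*pi - 6*pi = 0
Step 4: cos(0) = 1
Step 5: Re(z^5) = 3125 * 1 = 3125

3125


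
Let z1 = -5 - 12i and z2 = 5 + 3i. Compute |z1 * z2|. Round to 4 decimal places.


Step 1: |z1| = sqrt((-5)^2 + (-12)^2) = sqrt(169)
Step 2: |z2| = sqrt(5^2 + 3^2) = sqrt(34)
Step 3: |z1*z2| = |z1|*|z2| = sqrt(169) * sqrt(34) = sqrt(169 * 34) = sqrt(5746)
Step 4: = 75.8024

75.8024


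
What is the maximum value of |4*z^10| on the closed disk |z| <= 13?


Step 1: On |z| = 13, |f(z)| = 4 * |z|^10 = 4 * 13^10
Step 2: By maximum modulus principle, maximum is on boundary.
Step 3: Maximum = 4 * 137858491849 = 551433967396

551433967396


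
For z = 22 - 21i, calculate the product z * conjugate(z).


Step 1: conj(z) = 22 + 21i
Step 2: z * conj(z) = 22^2 + (-21)^2
Step 3: = 484 + 441 = 925

925


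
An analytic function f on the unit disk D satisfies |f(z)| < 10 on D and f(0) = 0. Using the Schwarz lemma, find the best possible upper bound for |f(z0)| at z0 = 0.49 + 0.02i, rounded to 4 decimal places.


Step 1: g = f/10 maps D -> D with g(0) = 0, so by the Schwarz lemma |g(z)| <= |z|, i.e. |f(z)| <= 10|z|; this is sharp (f(z) = 10z).
Step 2: |z0|^2 = 0.49^2 + 0.02^2 = 0.2405
Step 3: |z0| = sqrt(0.2405) = 0.490408
Step 4: Best bound = 10 * |z0| = 10 * 0.490408 = 4.9041

4.9041


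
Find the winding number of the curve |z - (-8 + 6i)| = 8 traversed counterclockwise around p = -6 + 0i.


Step 1: Center c = (-8, 6), radius = 8
Step 2: |p - c|^2 = 2^2 + (-6)^2 = 40
Step 3: r^2 = 64
Step 4: |p-c| < r so winding number = 1

1


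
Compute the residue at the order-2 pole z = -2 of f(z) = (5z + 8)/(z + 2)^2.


Step 1: Pole of order 2 at z = -2
Step 2: Res = lim d/dz [(z + 2)^2 * f(z)] as z -> -2
Step 3: (z + 2)^2 * f(z) = 5z + 8
Step 4: d/dz[5z + 8] = 5

5


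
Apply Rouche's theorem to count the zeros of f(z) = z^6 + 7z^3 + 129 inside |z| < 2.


Step 1: On |z| = 2 the three terms have sizes |z^6| = 2^6 = 64, |7z^3| = 7*2^3 = 56, |129| = 129
Step 2: The dominant term is g(z) = 129; let h(z) = z^6 + 7z^3 so f = g + h
Step 3: On |z| = 2: |g| = 129 and |h| <= 64 + 56 = 120
Step 4: Since 129 > 120, |h| < |g| on |z| = 2, so by Rouche f has the same number of zeros as g inside |z| < 2
Step 5: g(z) = 129 is a nonzero constant with no zeros inside |z| < 2. Answer = 0

0


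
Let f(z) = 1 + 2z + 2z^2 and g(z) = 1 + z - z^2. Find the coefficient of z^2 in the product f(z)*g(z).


Step 1: z^2 term in f*g comes from: (1)*(-z^2) + (2z)*(z) + (2z^2)*(1)
Step 2: = -1 + 2 + 2
Step 3: = 3

3


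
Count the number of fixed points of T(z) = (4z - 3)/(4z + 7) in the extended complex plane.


Step 1: Fixed points satisfy T(z) = z
Step 2: 4z^2 + 3z + 3 = 0
Step 3: Discriminant = 3^2 - 4*4*3 = -39
Step 4: Number of fixed points = 2

2


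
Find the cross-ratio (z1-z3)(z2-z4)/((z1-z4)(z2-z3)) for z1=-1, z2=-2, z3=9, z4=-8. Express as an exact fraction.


Step 1: (z1-z3)(z2-z4) = (-10) * 6 = -60
Step 2: (z1-z4)(z2-z3) = 7 * (-11) = -77
Step 3: Cross-ratio = 60/77 = 60/77

60/77


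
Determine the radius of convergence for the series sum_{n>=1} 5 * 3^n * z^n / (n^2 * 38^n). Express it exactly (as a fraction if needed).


Step 1: General term a_n = 5 * 3^n / (n^2 * 38^n)
Step 2: By the root test, |a_n|^(1/n) = 5^(1/n) * 3 / (n^(2/n) * 38) -> 3/38 as n -> infinity (since 5^(1/n) -> 1 and n^(2/n) -> 1)
Step 3: R = 1/lim|a_n|^(1/n) = 38/3

38/3


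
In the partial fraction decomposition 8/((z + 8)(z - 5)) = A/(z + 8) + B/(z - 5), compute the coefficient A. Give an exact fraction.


Step 1: Multiply both sides by (z + 8) and set z = -8
Step 2: A = 8 / (-8 - 5)
Step 3: A = 8 / (-13)
Step 4: A = -8/13

-8/13


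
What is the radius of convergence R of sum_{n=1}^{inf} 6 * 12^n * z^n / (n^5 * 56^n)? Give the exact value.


Step 1: General term a_n = 6 * 12^n / (n^5 * 56^n)
Step 2: By the root test, |a_n|^(1/n) = 6^(1/n) * 12 / (n^(5/n) * 56) -> 12/56 as n -> infinity (since 6^(1/n) -> 1 and n^(5/n) -> 1)
Step 3: R = 1/lim|a_n|^(1/n) = 56/12 = 14/3

14/3


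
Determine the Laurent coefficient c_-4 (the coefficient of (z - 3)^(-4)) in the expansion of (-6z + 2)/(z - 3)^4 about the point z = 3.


Step 1: Write the numerator in powers of (z - 3): -6z + 2 = -6(z - 3) + (-6*3 + 2) = -6(z - 3) - 16
Step 2: Divide by (z - 3)^4: f(z) = -16(z - 3)^(-4) - 6(z - 3)^(-3)
Step 3: This finite sum is the Laurent series of f about z = 3.
Step 4: Coefficient of (z - 3)^(-4) = -6*3 + 2 = -16

-16


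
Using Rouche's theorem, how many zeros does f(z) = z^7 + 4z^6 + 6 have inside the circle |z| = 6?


Step 1: On |z| = 6 the three terms have sizes |z^7| = 6^7 = 279936, |4z^6| = 4*6^6 = 186624, |6| = 6
Step 2: The dominant term is g(z) = z^7; let h(z) = 4z^6 + 6 so f = g + h
Step 3: On |z| = 6: |g| = 279936 and |h| <= 186624 + 6 = 186630
Step 4: Since 279936 > 186630, |h| < |g| on |z| = 6, so by Rouche f has the same number of zeros as g inside |z| < 6
Step 5: g(z) = z^7 has 7 zeros (all at the origin) inside |z| < 6. Answer = 7

7


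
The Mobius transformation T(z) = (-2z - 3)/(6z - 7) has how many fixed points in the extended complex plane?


Step 1: Fixed points satisfy T(z) = z
Step 2: 6z^2 - 5z + 3 = 0
Step 3: Discriminant = (-5)^2 - 4*6*3 = -47
Step 4: Number of fixed points = 2

2


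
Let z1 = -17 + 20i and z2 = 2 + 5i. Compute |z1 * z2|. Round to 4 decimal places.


Step 1: |z1| = sqrt((-17)^2 + 20^2) = sqrt(689)
Step 2: |z2| = sqrt(2^2 + 5^2) = sqrt(29)
Step 3: |z1*z2| = |z1|*|z2| = sqrt(689) * sqrt(29) = sqrt(689 * 29) = sqrt(19981)
Step 4: = 141.3542

141.3542


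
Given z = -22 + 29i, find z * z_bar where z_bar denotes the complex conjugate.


Step 1: conj(z) = -22 - 29i
Step 2: z * conj(z) = (-22)^2 + 29^2
Step 3: = 484 + 841 = 1325

1325


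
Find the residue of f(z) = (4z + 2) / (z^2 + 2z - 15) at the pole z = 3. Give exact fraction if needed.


Step 1: Q(z) = z^2 + 2z - 15 = (z - 3)(z + 5)
Step 2: Q'(z) = 2z + 2
Step 3: Q'(3) = 8, P(3) = 14
Step 4: Res = P(3)/Q'(3) = 14/8 = 7/4

7/4


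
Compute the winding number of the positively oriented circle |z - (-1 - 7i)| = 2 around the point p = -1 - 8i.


Step 1: Center c = (-1, -7), radius = 2
Step 2: |p - c|^2 = 0^2 + (-1)^2 = 1
Step 3: r^2 = 4
Step 4: |p-c| < r so winding number = 1

1


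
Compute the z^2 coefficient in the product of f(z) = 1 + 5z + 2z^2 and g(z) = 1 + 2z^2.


Step 1: z^2 term in f*g comes from: (1)*(2z^2) + (5z)*(0) + (2z^2)*(1)
Step 2: = 2 + 0 + 2
Step 3: = 4

4


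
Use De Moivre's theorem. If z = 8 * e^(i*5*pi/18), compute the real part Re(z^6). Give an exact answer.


Step 1: By De Moivre's theorem, z^6 = 8^6 * e^(i*6*5*pi/18) = 262144 * (cos(5*pi/3) + i*sin(5*pi/3))
Step 2: |z|^6 = 8^6 = 262144
Step 3: The angle 5*pi/3 already lies in [0, 2*pi)
Step 4: cos(5*pi/3) = 1/2
Step 5: Re(z^6) = 262144 * 1/2 = 131072

131072


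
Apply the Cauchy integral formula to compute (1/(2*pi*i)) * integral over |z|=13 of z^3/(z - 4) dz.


Step 1: f(z) = z^3, a = 4 is inside |z| = 13
Step 2: By Cauchy integral formula: (1/(2pi*i)) * integral = f(a)
Step 3: f(4) = 4^3 = 64

64


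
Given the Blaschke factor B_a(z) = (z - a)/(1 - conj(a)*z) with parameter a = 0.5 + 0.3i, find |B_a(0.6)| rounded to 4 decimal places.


Step 1: Numerator z0 - a = 0.6 - (0.5 + 0.3i) = 0.1 - 0.3i
Step 2: Denominator 1 - conj(a)*z0 = 1 - (0.5 - 0.3i)*0.6 = 0.7 + 0.18i
Step 3: |z0 - a|^2 = 0.1^2 + (-0.3)^2 = 0.1; |1 - conj(a)*z0|^2 = 0.7^2 + 0.18^2 = 0.5224
Step 4: |B_a(0.6)| = sqrt(0.1 / 0.5224) = sqrt(0.191424)
Step 5: = 0.4375

0.4375


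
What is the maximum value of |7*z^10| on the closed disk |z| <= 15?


Step 1: On |z| = 15, |f(z)| = 7 * |z|^10 = 7 * 15^10
Step 2: By maximum modulus principle, maximum is on boundary.
Step 3: Maximum = 7 * 576650390625 = 4036552734375

4036552734375


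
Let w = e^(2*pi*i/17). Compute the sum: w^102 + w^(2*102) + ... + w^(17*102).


Step 1: The sum sum_{j=1}^{n} w^(k*j) equals n if n | k, else 0.
Step 2: Here n = 17, k = 102
Step 3: Does n divide k? 17 | 102 -> True
Step 4: Sum = 17

17
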